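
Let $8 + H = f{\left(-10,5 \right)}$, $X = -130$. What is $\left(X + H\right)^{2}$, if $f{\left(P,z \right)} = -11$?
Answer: $22201$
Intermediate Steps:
$H = -19$ ($H = -8 - 11 = -19$)
$\left(X + H\right)^{2} = \left(-130 - 19\right)^{2} = \left(-149\right)^{2} = 22201$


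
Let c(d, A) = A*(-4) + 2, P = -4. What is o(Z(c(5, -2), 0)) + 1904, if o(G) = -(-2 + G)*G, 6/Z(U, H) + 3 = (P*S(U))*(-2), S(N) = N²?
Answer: 1209447464/635209 ≈ 1904.0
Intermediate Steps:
c(d, A) = 2 - 4*A (c(d, A) = -4*A + 2 = 2 - 4*A)
Z(U, H) = 6/(-3 + 8*U²) (Z(U, H) = 6/(-3 - 4*U²*(-2)) = 6/(-3 + 8*U²))
o(G) = -G*(-2 + G)
o(Z(c(5, -2), 0)) + 1904 = (6/(-3 + 8*(2 - 4*(-2))²))*(2 - 6/(-3 + 8*(2 - 4*(-2))²)) + 1904 = (6/(-3 + 8*(2 + 8)²))*(2 - 6/(-3 + 8*(2 + 8)²)) + 1904 = (6/(-3 + 8*10²))*(2 - 6/(-3 + 8*10²)) + 1904 = (6/(-3 + 8*100))*(2 - 6/(-3 + 8*100)) + 1904 = (6/(-3 + 800))*(2 - 6/(-3 + 800)) + 1904 = (6/797)*(2 - 6/797) + 1904 = (6*(1/797))*(2 - 6/797) + 1904 = 6*(2 - 1*6/797)/797 + 1904 = 6*(2 - 6/797)/797 + 1904 = (6/797)*(1588/797) + 1904 = 9528/635209 + 1904 = 1209447464/635209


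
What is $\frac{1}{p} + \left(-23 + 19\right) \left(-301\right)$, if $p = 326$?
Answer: $\frac{392505}{326} \approx 1204.0$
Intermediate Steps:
$\frac{1}{p} + \left(-23 + 19\right) \left(-301\right) = \frac{1}{326} + \left(-23 + 19\right) \left(-301\right) = \frac{1}{326} - -1204 = \frac{1}{326} + 1204 = \frac{392505}{326}$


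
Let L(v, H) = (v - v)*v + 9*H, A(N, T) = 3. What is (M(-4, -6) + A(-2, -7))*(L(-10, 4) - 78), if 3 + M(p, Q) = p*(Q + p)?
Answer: -1680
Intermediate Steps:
M(p, Q) = -3 + p*(Q + p)
L(v, H) = 9*H (L(v, H) = 0*v + 9*H = 0 + 9*H = 9*H)
(M(-4, -6) + A(-2, -7))*(L(-10, 4) - 78) = ((-3 + (-4)**2 - 6*(-4)) + 3)*(9*4 - 78) = ((-3 + 16 + 24) + 3)*(36 - 78) = (37 + 3)*(-42) = 40*(-42) = -1680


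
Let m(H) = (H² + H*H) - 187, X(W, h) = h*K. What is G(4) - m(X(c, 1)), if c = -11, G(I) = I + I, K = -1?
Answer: 193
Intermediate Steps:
G(I) = 2*I
X(W, h) = -h (X(W, h) = h*(-1) = -h)
m(H) = -187 + 2*H² (m(H) = (H² + H²) - 187 = 2*H² - 187 = -187 + 2*H²)
G(4) - m(X(c, 1)) = 2*4 - (-187 + 2*(-1*1)²) = 8 - (-187 + 2*(-1)²) = 8 - (-187 + 2*1) = 8 - (-187 + 2) = 8 - 1*(-185) = 8 + 185 = 193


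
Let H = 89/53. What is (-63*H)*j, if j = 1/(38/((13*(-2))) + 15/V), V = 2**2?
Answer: -41652/901 ≈ -46.229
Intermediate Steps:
V = 4
H = 89/53 (H = 89*(1/53) = 89/53 ≈ 1.6792)
j = 52/119 (j = 1/(38/((13*(-2))) + 15/4) = 1/(38/(-26) + 15*(1/4)) = 1/(38*(-1/26) + 15/4) = 1/(-19/13 + 15/4) = 1/(119/52) = 52/119 ≈ 0.43697)
(-63*H)*j = -63*89/53*(52/119) = -5607/53*52/119 = -41652/901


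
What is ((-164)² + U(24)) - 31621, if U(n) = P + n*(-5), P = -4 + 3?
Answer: -4846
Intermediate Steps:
P = -1
U(n) = -1 - 5*n (U(n) = -1 + n*(-5) = -1 - 5*n)
((-164)² + U(24)) - 31621 = ((-164)² + (-1 - 5*24)) - 31621 = (26896 + (-1 - 120)) - 31621 = (26896 - 121) - 31621 = 26775 - 31621 = -4846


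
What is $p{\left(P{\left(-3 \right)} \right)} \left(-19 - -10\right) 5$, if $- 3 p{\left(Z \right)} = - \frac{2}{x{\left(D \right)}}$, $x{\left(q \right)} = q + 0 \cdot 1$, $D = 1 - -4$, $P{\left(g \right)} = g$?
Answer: $-6$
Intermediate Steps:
$D = 5$ ($D = 1 + 4 = 5$)
$x{\left(q \right)} = q$ ($x{\left(q \right)} = q + 0 = q$)
$p{\left(Z \right)} = \frac{2}{15}$ ($p{\left(Z \right)} = - \frac{\left(-2\right) \frac{1}{5}}{3} = \left(- \frac{1}{3}\right) \left(- \frac{2}{5}\right) = \frac{2}{15}$)
$p{\left(P{\left(-3 \right)} \right)} \left(-19 - -10\right) 5 = \frac{2 \left(-19 - -10\right)}{15} \cdot 5 = \frac{2 \left(-19 + 10\right)}{15} \cdot 5 = \frac{2}{15} \left(-9\right) 5 = \left(- \frac{6}{5}\right) 5 = -6$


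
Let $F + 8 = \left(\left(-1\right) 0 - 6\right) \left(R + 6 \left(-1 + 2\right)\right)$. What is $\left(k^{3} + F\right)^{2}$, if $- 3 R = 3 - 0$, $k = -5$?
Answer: $26569$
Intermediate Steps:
$R = -1$ ($R = - \frac{3 - 0}{3} = - \frac{3 + 0}{3} = \left(- \frac{1}{3}\right) 3 = -1$)
$F = -38$ ($F = -8 + \left(\left(-1\right) 0 - 6\right) \left(-1 + 6 \left(-1 + 2\right)\right) = -8 + \left(0 - 6\right) \left(-1 + 6 \cdot 1\right) = -8 - 6 \left(-1 + 6\right) = -8 - 30 = -38$)
$\left(k^{3} + F\right)^{2} = \left(\left(-5\right)^{3} - 38\right)^{2} = \left(-125 - 38\right)^{2} = \left(-163\right)^{2} = 26569$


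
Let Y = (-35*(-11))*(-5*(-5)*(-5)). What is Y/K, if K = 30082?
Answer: -48125/30082 ≈ -1.5998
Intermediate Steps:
Y = -48125 (Y = 385*(25*(-5)) = 385*(-125) = -48125)
Y/K = -48125/30082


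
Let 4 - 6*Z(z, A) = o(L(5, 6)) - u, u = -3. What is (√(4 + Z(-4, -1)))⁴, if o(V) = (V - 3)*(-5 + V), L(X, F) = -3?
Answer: 529/36 ≈ 14.694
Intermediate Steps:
o(V) = (-5 + V)*(-3 + V) (o(V) = (-3 + V)*(-5 + V) = (-5 + V)*(-3 + V))
Z(z, A) = -47/6 (Z(z, A) = ⅔ - ((15 + (-3)² - 8*(-3)) - 1*(-3))/6 = ⅔ - ((15 + 9 + 24) + 3)/6 = ⅔ - (48 + 3)/6 = ⅔ - ⅙*51 = ⅔ - 17/2 = -47/6)
(√(4 + Z(-4, -1)))⁴ = (√(4 - 47/6))⁴ = (√(-23/6))⁴ = (I*√138/6)⁴ = 529/36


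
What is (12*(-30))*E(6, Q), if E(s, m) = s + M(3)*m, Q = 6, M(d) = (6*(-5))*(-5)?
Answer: -326160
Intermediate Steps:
M(d) = 150 (M(d) = -30*(-5) = 150)
E(s, m) = s + 150*m
(12*(-30))*E(6, Q) = (12*(-30))*(6 + 150*6) = -360*(6 + 900) = -360*906 = -326160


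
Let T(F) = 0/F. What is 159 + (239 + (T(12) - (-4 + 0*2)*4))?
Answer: 414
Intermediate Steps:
T(F) = 0
159 + (239 + (T(12) - (-4 + 0*2)*4)) = 159 + (239 + (0 - (-4 + 0*2)*4)) = 159 + (239 + (0 - (-4 + 0)*4)) = 159 + (239 + (0 - (-4)*4)) = 159 + (239 + (0 - 1*(-16))) = 159 + (239 + (0 + 16)) = 159 + (239 + 16) = 159 + 255 = 414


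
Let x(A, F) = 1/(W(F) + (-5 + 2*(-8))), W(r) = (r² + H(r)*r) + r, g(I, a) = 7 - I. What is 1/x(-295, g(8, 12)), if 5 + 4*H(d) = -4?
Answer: -75/4 ≈ -18.750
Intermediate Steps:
H(d) = -9/4 (H(d) = -5/4 + (¼)*(-4) = -5/4 - 1 = -9/4)
W(r) = r² - 5*r/4 (W(r) = (r² - 9*r/4) + r = r² - 5*r/4)
x(A, F) = 1/(-21 + F*(-5 + 4*F)/4) (x(A, F) = 1/(F*(-5 + 4*F)/4 + (-5 + 2*(-8))) = 1/(F*(-5 + 4*F)/4 + (-5 - 16)) = 1/(F*(-5 + 4*F)/4 - 21) = 1/(-21 + F*(-5 + 4*F)/4))
1/x(-295, g(8, 12)) = 1/(4/(-84 + (7 - 1*8)*(-5 + 4*(7 - 1*8)))) = 1/(4/(-84 + (7 - 8)*(-5 + 4*(7 - 8)))) = 1/(4/(-84 - (-5 + 4*(-1)))) = 1/(4/(-84 - (-5 - 4))) = 1/(4/(-84 - 1*(-9))) = 1/(4/(-84 + 9)) = 1/(4/(-75)) = 1/(4*(-1/75)) = 1/(-4/75) = -75/4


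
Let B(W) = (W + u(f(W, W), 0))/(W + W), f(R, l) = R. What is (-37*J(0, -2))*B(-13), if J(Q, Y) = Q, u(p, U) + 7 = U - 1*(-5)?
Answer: 0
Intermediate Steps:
u(p, U) = -2 + U (u(p, U) = -7 + (U - 1*(-5)) = -7 + (U + 5) = -7 + (5 + U) = -2 + U)
B(W) = (-2 + W)/(2*W) (B(W) = (W + (-2 + 0))/(W + W) = (W - 2)/((2*W)) = (-2 + W)*(1/(2*W)) = (-2 + W)/(2*W))
(-37*J(0, -2))*B(-13) = (-37*0)*((½)*(-2 - 13)/(-13)) = 0*((½)*(-1/13)*(-15)) = 0*(15/26) = 0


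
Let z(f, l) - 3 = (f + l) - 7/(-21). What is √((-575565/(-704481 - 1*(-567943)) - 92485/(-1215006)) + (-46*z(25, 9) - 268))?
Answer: I*√3407513418006779878510038/41473622307 ≈ 44.509*I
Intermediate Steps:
z(f, l) = 10/3 + f + l (z(f, l) = 3 + ((f + l) - 7/(-21)) = 3 + ((f + l) - 7*(-1/21)) = 3 + ((f + l) + ⅓) = 3 + (⅓ + f + l) = 10/3 + f + l)
√((-575565/(-704481 - 1*(-567943)) - 92485/(-1215006)) + (-46*z(25, 9) - 268)) = √((-575565/(-704481 - 1*(-567943)) - 92485/(-1215006)) + (-46*(10/3 + 25 + 9) - 268)) = √((-575565/(-704481 + 567943) - 92485*(-1/1215006)) + (-46*112/3 - 268)) = √((-575565/(-136538) + 92485/1215006) + (-5152/3 - 268)) = √((-575565*(-1/136538) + 92485/1215006) - 5956/3) = √((575565/136538 + 92485/1215006) - 5956/3) = √(177985661330/41473622307 - 5956/3) = √(-82160979158834/41473622307) = I*√3407513418006779878510038/41473622307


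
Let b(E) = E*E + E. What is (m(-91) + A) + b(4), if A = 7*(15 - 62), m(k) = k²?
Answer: 7972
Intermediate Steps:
b(E) = E + E² (b(E) = E² + E = E + E²)
A = -329 (A = 7*(-47) = -329)
(m(-91) + A) + b(4) = ((-91)² - 329) + 4*(1 + 4) = (8281 - 329) + 4*5 = 7952 + 20 = 7972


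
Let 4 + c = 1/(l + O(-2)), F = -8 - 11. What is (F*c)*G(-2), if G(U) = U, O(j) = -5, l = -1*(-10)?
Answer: -722/5 ≈ -144.40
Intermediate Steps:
l = 10
F = -19
c = -19/5 (c = -4 + 1/(10 - 5) = -4 + 1/5 = -4 + ⅕ = -19/5 ≈ -3.8000)
(F*c)*G(-2) = -19*(-19/5)*(-2) = (361/5)*(-2) = -722/5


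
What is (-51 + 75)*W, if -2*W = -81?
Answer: 972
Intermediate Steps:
W = 81/2 (W = -½*(-81) = 81/2 ≈ 40.500)
(-51 + 75)*W = (-51 + 75)*(81/2) = 24*(81/2) = 972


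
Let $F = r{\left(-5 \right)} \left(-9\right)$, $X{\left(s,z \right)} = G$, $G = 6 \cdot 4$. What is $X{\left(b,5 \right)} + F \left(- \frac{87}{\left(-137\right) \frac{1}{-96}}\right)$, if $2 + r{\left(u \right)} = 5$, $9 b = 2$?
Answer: $\frac{228792}{137} \approx 1670.0$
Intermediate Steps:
$b = \frac{2}{9}$ ($b = \frac{1}{9} \cdot 2 = \frac{2}{9} \approx 0.22222$)
$r{\left(u \right)} = 3$ ($r{\left(u \right)} = -2 + 5 = 3$)
$G = 24$
$X{\left(s,z \right)} = 24$
$F = -27$ ($F = 3 \left(-9\right) = -27$)
$X{\left(b,5 \right)} + F \left(- \frac{87}{\left(-137\right) \frac{1}{-96}}\right) = 24 - 27 \left(- \frac{87}{\left(-137\right) \frac{1}{-96}}\right) = 24 - 27 \left(- \frac{87}{\left(-137\right) \left(- \frac{1}{96}\right)}\right) = 24 - 27 \left(- \frac{87}{\frac{137}{96}}\right) = 24 - 27 \left(\left(-87\right) \frac{96}{137}\right) = 24 - - \frac{225504}{137} = 24 + \frac{225504}{137} = \frac{228792}{137}$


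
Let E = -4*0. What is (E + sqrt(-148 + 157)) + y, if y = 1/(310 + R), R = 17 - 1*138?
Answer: 568/189 ≈ 3.0053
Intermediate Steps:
E = 0
R = -121 (R = 17 - 138 = -121)
y = 1/189 (y = 1/(310 - 121) = 1/189 ≈ 0.0052910)
(E + sqrt(-148 + 157)) + y = (0 + sqrt(-148 + 157)) + 1/189 = (0 + sqrt(9)) + 1/189 = (0 + 3) + 1/189 = 3 + 1/189 = 568/189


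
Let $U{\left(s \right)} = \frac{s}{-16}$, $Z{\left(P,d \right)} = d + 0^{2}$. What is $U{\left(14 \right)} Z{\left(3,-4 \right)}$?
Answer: $\frac{7}{2} \approx 3.5$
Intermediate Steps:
$Z{\left(P,d \right)} = d$ ($Z{\left(P,d \right)} = d + 0 = d$)
$U{\left(s \right)} = - \frac{s}{16}$ ($U{\left(s \right)} = s \left(- \frac{1}{16}\right) = - \frac{s}{16}$)
$U{\left(14 \right)} Z{\left(3,-4 \right)} = \left(- \frac{1}{16}\right) 14 \left(-4\right) = \left(- \frac{7}{8}\right) \left(-4\right) = \frac{7}{2}$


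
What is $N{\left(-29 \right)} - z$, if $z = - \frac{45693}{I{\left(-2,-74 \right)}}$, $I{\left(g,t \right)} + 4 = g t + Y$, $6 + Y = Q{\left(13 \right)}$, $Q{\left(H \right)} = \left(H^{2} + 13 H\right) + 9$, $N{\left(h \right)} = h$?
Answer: $\frac{31628}{485} \approx 65.212$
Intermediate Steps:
$Q{\left(H \right)} = 9 + H^{2} + 13 H$
$Y = 341$ ($Y = -6 + \left(9 + 13^{2} + 13 \cdot 13\right) = -6 + \left(9 + 169 + 169\right) = -6 + 347 = 341$)
$I{\left(g,t \right)} = 337 + g t$ ($I{\left(g,t \right)} = -4 + \left(g t + 341\right) = -4 + \left(341 + g t\right) = 337 + g t$)
$z = - \frac{45693}{485}$ ($z = - \frac{45693}{337 - -148} = - \frac{45693}{337 + 148} = - \frac{45693}{485} \approx -94.212$)
$N{\left(-29 \right)} - z = -29 - - \frac{45693}{485} = -29 + \frac{45693}{485} = \frac{31628}{485}$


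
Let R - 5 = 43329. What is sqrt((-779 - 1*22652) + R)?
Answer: sqrt(19903) ≈ 141.08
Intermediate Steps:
R = 43334 (R = 5 + 43329 = 43334)
sqrt((-779 - 1*22652) + R) = sqrt((-779 - 1*22652) + 43334) = sqrt((-779 - 22652) + 43334) = sqrt(-23431 + 43334) = sqrt(19903)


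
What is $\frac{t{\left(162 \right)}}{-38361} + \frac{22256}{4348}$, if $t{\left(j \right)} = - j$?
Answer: $\frac{71205566}{13899469} \approx 5.1229$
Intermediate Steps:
$\frac{t{\left(162 \right)}}{-38361} + \frac{22256}{4348} = \frac{\left(-1\right) 162}{-38361} + \frac{22256}{4348} = \left(-162\right) \left(- \frac{1}{38361}\right) + 22256 \cdot \frac{1}{4348} = \frac{54}{12787} + \frac{5564}{1087} = \frac{71205566}{13899469}$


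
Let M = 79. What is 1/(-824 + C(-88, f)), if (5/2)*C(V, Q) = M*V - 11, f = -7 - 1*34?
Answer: -5/18046 ≈ -0.00027707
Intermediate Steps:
f = -41 (f = -7 - 34 = -41)
C(V, Q) = -22/5 + 158*V/5 (C(V, Q) = 2*(79*V - 11)/5 = 2*(-11 + 79*V)/5 = -22/5 + 158*V/5)
1/(-824 + C(-88, f)) = 1/(-824 + (-22/5 + (158/5)*(-88))) = 1/(-824 + (-22/5 - 13904/5)) = 1/(-824 - 13926/5) = 1/(-18046/5) = -5/18046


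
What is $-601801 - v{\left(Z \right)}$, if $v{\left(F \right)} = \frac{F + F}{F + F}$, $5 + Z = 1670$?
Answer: $-601802$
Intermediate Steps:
$Z = 1665$ ($Z = -5 + 1670 = 1665$)
$v{\left(F \right)} = 1$ ($v{\left(F \right)} = \frac{2 F}{2 F} = 2 F \frac{1}{2 F} = 1$)
$-601801 - v{\left(Z \right)} = -601801 - 1 = -601802$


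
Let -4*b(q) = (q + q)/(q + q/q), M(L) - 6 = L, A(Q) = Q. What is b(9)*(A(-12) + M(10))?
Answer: -9/5 ≈ -1.8000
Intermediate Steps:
M(L) = 6 + L
b(q) = -q/(2*(1 + q)) (b(q) = -(q + q)/(4*(q + q/q)) = -2*q/(4*(q + 1)) = -2*q/(4*(1 + q)) = -q/(2*(1 + q)))
b(9)*(A(-12) + M(10)) = (-1*9/(2 + 2*9))*(-12 + (6 + 10)) = (-1*9/(2 + 18))*(-12 + 16) = -1*9/20*4 = -1*9*1/20*4 = -9/20*4 = -9/5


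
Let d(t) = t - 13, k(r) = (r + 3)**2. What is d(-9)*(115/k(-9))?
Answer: -1265/18 ≈ -70.278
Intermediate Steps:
k(r) = (3 + r)**2
d(t) = -13 + t
d(-9)*(115/k(-9)) = (-13 - 9)*(115/((3 - 9)**2)) = -2530/((-6)**2) = -2530/36 = -22*115/36 = -1265/18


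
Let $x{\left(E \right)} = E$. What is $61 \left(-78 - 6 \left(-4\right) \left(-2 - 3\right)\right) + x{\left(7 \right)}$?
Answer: $-12071$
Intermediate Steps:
$61 \left(-78 - 6 \left(-4\right) \left(-2 - 3\right)\right) + x{\left(7 \right)} = 61 \left(-78 - 6 \left(-4\right) \left(-2 - 3\right)\right) + 7 = 61 \left(-78 - - 24 \left(-2 - 3\right)\right) + 7 = 61 \left(-78 - \left(-24\right) \left(-5\right)\right) + 7 = 61 \left(-78 - 120\right) + 7 = 61 \left(-198\right) + 7 = -12078 + 7 = -12071$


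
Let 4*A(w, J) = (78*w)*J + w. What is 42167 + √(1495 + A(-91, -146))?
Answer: 42167 + √1042197/2 ≈ 42677.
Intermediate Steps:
A(w, J) = w/4 + 39*J*w/2 (A(w, J) = ((78*w)*J + w)/4 = (78*J*w + w)/4 = (w + 78*J*w)/4 = w/4 + 39*J*w/2)
42167 + √(1495 + A(-91, -146)) = 42167 + √(1495 + (¼)*(-91)*(1 + 78*(-146))) = 42167 + √(1495 + (¼)*(-91)*(1 - 11388)) = 42167 + √(1495 + (¼)*(-91)*(-11387)) = 42167 + √(1495 + 1036217/4) = 42167 + √(1042197/4) = 42167 + √1042197/2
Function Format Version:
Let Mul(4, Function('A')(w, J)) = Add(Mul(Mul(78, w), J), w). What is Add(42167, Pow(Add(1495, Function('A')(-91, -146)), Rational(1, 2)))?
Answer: Add(42167, Mul(Rational(1, 2), Pow(1042197, Rational(1, 2)))) ≈ 42677.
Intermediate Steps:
Function('A')(w, J) = Add(Mul(Rational(1, 4), w), Mul(Rational(39, 2), J, w)) (Function('A')(w, J) = Mul(Rational(1, 4), Add(Mul(Mul(78, w), J), w)) = Mul(Rational(1, 4), Add(Mul(78, J, w), w)) = Mul(Rational(1, 4), Add(w, Mul(78, J, w))) = Add(Mul(Rational(1, 4), w), Mul(Rational(39, 2), J, w)))
Add(42167, Pow(Add(1495, Function('A')(-91, -146)), Rational(1, 2))) = Add(42167, Pow(Add(1495, Mul(Rational(1, 4), -91, Add(1, Mul(78, -146)))), Rational(1, 2))) = Add(42167, Pow(Add(1495, Mul(Rational(1, 4), -91, Add(1, -11388))), Rational(1, 2))) = Add(42167, Pow(Add(1495, Mul(Rational(1, 4), -91, -11387)), Rational(1, 2))) = Add(42167, Pow(Add(1495, Rational(1036217, 4)), Rational(1, 2))) = Add(42167, Pow(Rational(1042197, 4), Rational(1, 2))) = Add(42167, Mul(Rational(1, 2), Pow(1042197, Rational(1, 2))))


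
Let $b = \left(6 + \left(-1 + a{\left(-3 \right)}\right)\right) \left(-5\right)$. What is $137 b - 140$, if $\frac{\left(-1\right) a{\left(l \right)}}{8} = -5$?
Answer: $-30965$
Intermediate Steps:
$a{\left(l \right)} = 40$ ($a{\left(l \right)} = \left(-8\right) \left(-5\right) = 40$)
$b = -225$ ($b = \left(6 + \left(-1 + 40\right)\right) \left(-5\right) = \left(6 + 39\right) \left(-5\right) = 45 \left(-5\right) = -225$)
$137 b - 140 = 137 \left(-225\right) - 140 = -30825 - 140 = -30965$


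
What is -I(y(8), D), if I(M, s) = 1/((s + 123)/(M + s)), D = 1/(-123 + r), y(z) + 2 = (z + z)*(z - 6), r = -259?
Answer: -11459/46985 ≈ -0.24389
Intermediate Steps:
y(z) = -2 + 2*z*(-6 + z) (y(z) = -2 + (z + z)*(z - 6) = -2 + (2*z)*(-6 + z) = -2 + 2*z*(-6 + z))
D = -1/382 (D = 1/(-123 - 259) = 1/(-382) = -1/382 ≈ -0.0026178)
I(M, s) = (M + s)/(123 + s) (I(M, s) = 1/((123 + s)/(M + s)) = (M + s)/(123 + s))
-I(y(8), D) = -((-2 - 12*8 + 2*8²) - 1/382)/(123 - 1/382) = -((-2 - 96 + 2*64) - 1/382)/46985/382 = -382*((-2 - 96 + 128) - 1/382)/46985 = -382*(30 - 1/382)/46985 = -382*11459/(46985*382) = -1*11459/46985 = -11459/46985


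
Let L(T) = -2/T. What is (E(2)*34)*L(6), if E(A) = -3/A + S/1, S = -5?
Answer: 221/3 ≈ 73.667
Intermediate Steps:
E(A) = -5 - 3/A (E(A) = -3/A - 5/1 = -3/A - 5*1 = -3/A - 5 = -5 - 3/A)
(E(2)*34)*L(6) = ((-5 - 3/2)*34)*(-2/6) = ((-5 - 3*½)*34)*(-2*⅙) = ((-5 - 3/2)*34)*(-⅓) = -13/2*34*(-⅓) = -221*(-⅓) = 221/3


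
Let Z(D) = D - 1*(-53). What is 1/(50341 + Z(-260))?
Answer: 1/50134 ≈ 1.9947e-5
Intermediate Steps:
Z(D) = 53 + D (Z(D) = D + 53 = 53 + D)
1/(50341 + Z(-260)) = 1/(50341 + (53 - 260)) = 1/(50341 - 207) = 1/50134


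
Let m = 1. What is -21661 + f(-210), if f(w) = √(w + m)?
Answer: -21661 + I*√209 ≈ -21661.0 + 14.457*I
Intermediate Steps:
f(w) = √(1 + w) (f(w) = √(w + 1) = √(1 + w))
-21661 + f(-210) = -21661 + √(1 - 210) = -21661 + √(-209) = -21661 + I*√209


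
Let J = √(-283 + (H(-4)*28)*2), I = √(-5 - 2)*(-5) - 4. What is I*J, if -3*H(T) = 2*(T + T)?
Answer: √141*(-4 - 5*I*√7)/3 ≈ -15.832 - 52.361*I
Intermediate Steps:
H(T) = -4*T/3 (H(T) = -2*(T + T)/3 = -2*2*T/3 = -4*T/3)
I = -4 - 5*I*√7 (I = √(-7)*(-5) - 4 = (I*√7)*(-5) - 4 = -5*I*√7 - 4 = -4 - 5*I*√7 ≈ -4.0 - 13.229*I)
J = √141/3 (J = √(-283 + (-4/3*(-4)*28)*2) = √(-283 + ((16/3)*28)*2) = √(-283 + (448/3)*2) = √(-283 + 896/3) = √(47/3) = √141/3 ≈ 3.9581)
I*J = (-4 - 5*I*√7)*(√141/3) = √141*(-4 - 5*I*√7)/3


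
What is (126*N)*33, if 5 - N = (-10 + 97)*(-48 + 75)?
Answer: -9746352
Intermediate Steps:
N = -2344 (N = 5 - (-10 + 97)*(-48 + 75) = 5 - 87*27 = 5 - 1*2349 = 5 - 2349 = -2344)
(126*N)*33 = (126*(-2344))*33 = -295344*33 = -9746352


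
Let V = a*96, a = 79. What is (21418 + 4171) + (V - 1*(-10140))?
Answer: 43313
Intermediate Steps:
V = 7584 (V = 79*96 = 7584)
(21418 + 4171) + (V - 1*(-10140)) = (21418 + 4171) + (7584 - 1*(-10140)) = 25589 + (7584 + 10140) = 25589 + 17724 = 43313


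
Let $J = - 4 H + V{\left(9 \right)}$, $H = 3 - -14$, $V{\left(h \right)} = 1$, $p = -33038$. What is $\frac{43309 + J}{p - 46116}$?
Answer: $- \frac{21621}{39577} \approx -0.5463$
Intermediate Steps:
$H = 17$ ($H = 3 + 14 = 17$)
$J = -67$ ($J = \left(-4\right) 17 + 1 = -68 + 1 = -67$)
$\frac{43309 + J}{p - 46116} = \frac{43309 - 67}{-33038 - 46116} = \frac{43242}{-79154} = 43242 \left(- \frac{1}{79154}\right) = - \frac{21621}{39577}$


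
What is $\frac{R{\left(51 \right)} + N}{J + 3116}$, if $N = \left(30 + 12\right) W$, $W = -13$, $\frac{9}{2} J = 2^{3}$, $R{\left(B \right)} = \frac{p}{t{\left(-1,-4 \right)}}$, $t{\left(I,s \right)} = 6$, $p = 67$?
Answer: $- \frac{9627}{56120} \approx -0.17154$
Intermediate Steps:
$R{\left(B \right)} = \frac{67}{6}$
$J = \frac{16}{9}$ ($J = \frac{2 \cdot 2^{3}}{9} = \frac{2}{9} \cdot 8 = \frac{16}{9} \approx 1.7778$)
$N = -546$ ($N = \left(30 + 12\right) \left(-13\right) = 42 \left(-13\right) = -546$)
$\frac{R{\left(51 \right)} + N}{J + 3116} = \frac{\frac{67}{6} - 546}{\frac{16}{9} + 3116} = - \frac{3209}{6 \cdot \frac{28060}{9}} = \left(- \frac{3209}{6}\right) \frac{9}{28060} = - \frac{9627}{56120}$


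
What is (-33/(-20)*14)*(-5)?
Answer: -231/2 ≈ -115.50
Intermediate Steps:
(-33/(-20)*14)*(-5) = (-33*(-1/20)*14)*(-5) = ((33/20)*14)*(-5) = (231/10)*(-5) = -231/2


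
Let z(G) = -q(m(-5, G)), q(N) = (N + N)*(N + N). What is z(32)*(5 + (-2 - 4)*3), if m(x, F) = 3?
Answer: 468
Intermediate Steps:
q(N) = 4*N**2 (q(N) = (2*N)*(2*N) = 4*N**2)
z(G) = -36 (z(G) = -4*3**2 = -4*9 = -1*36 = -36)
z(32)*(5 + (-2 - 4)*3) = -36*(5 + (-2 - 4)*3) = -36*(5 - 6*3) = -36*(5 - 18) = -36*(-13) = 468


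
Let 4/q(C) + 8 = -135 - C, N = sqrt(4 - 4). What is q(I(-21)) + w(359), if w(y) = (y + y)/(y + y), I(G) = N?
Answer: 139/143 ≈ 0.97203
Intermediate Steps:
N = 0 (N = sqrt(0) = 0)
I(G) = 0
w(y) = 1 (w(y) = (2*y)/((2*y)) = (2*y)*(1/(2*y)) = 1)
q(C) = 4/(-143 - C) (q(C) = 4/(-8 + (-135 - C)) = 4/(-143 - C))
q(I(-21)) + w(359) = -4/(143 + 0) + 1 = -4/143 + 1 = 139/143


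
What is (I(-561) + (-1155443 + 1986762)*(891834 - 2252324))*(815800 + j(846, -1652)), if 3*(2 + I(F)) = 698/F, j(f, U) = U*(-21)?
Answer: -1618890256777534286648/1683 ≈ -9.6191e+17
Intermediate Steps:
j(f, U) = -21*U
I(F) = -2 + 698/(3*F) (I(F) = -2 + (698/F)/3 = -2 + 698/(3*F))
(I(-561) + (-1155443 + 1986762)*(891834 - 2252324))*(815800 + j(846, -1652)) = ((-2 + (698/3)/(-561)) + (-1155443 + 1986762)*(891834 - 2252324))*(815800 - 21*(-1652)) = ((-2 + (698/3)*(-1/561)) + 831319*(-1360490))*(815800 + 34692) = ((-2 - 698/1683) - 1131001186310)*850492 = (-4064/1683 - 1131001186310)*850492 = -1903474996563794/1683*850492 = -1618890256777534286648/1683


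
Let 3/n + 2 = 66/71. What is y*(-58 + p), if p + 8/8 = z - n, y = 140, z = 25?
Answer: -82985/19 ≈ -4367.6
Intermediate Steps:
n = -213/76 (n = 3/(-2 + 66/71) = 3/(-76/71) = 3*(-71/76) = -213/76 ≈ -2.8026)
p = 2037/76 (p = -1 + (25 - 1*(-213/76)) = -1 + (25 + 213/76) = -1 + 2113/76 = 2037/76 ≈ 26.803)
y*(-58 + p) = 140*(-58 + 2037/76) = 140*(-2371/76) = -82985/19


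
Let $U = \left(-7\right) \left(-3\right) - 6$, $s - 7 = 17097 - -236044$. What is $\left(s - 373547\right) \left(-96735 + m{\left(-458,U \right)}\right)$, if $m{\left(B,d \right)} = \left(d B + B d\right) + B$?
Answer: $13356222267$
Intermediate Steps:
$s = 253148$ ($s = 7 + \left(17097 - -236044\right) = 7 + \left(17097 + 236044\right) = 7 + 253141 = 253148$)
$U = 15$ ($U = 21 - 6 = 15$)
$m{\left(B,d \right)} = B + 2 B d$ ($m{\left(B,d \right)} = \left(B d + B d\right) + B = 2 B d + B = B + 2 B d$)
$\left(s - 373547\right) \left(-96735 + m{\left(-458,U \right)}\right) = \left(253148 - 373547\right) \left(-96735 - 458 \left(1 + 2 \cdot 15\right)\right) = - 120399 \left(-96735 - 458 \left(1 + 30\right)\right) = - 120399 \left(-96735 - 14198\right) = \left(-120399\right) \left(-110933\right) = 13356222267$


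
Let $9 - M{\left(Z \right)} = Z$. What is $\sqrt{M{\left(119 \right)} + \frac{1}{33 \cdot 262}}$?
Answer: $\frac{i \sqrt{8222856114}}{8646} \approx 10.488 i$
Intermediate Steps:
$M{\left(Z \right)} = 9 - Z$
$\sqrt{M{\left(119 \right)} + \frac{1}{33 \cdot 262}} = \sqrt{\left(9 - 119\right) + \frac{1}{33 \cdot 262}} = \sqrt{\left(9 - 119\right) + \frac{1}{8646}} = \sqrt{-110 + \frac{1}{8646}} = \sqrt{- \frac{951059}{8646}} = \frac{i \sqrt{8222856114}}{8646}$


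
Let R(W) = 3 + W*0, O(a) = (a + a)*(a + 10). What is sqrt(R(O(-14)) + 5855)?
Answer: sqrt(5858) ≈ 76.538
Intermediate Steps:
O(a) = 2*a*(10 + a) (O(a) = (2*a)*(10 + a) = 2*a*(10 + a))
R(W) = 3 (R(W) = 3 + 0 = 3)
sqrt(R(O(-14)) + 5855) = sqrt(3 + 5855) = sqrt(5858)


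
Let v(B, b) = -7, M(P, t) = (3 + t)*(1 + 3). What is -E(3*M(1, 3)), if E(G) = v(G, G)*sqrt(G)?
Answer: 42*sqrt(2) ≈ 59.397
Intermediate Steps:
M(P, t) = 12 + 4*t (M(P, t) = (3 + t)*4 = 12 + 4*t)
E(G) = -7*sqrt(G)
-E(3*M(1, 3)) = -(-7)*sqrt(3*(12 + 4*3)) = -(-7)*sqrt(3*(12 + 12)) = -(-7)*sqrt(3*24) = -(-7)*sqrt(72) = -(-7)*6*sqrt(2) = -(-42)*sqrt(2) = 42*sqrt(2)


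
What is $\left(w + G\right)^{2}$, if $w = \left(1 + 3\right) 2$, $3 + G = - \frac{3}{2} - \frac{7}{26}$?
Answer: $\frac{1764}{169} \approx 10.438$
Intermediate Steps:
$G = - \frac{62}{13}$ ($G = -3 - \left(\frac{3}{2} + \frac{7}{26}\right) = -3 - \frac{23}{13} = - \frac{62}{13} \approx -4.7692$)
$w = 8$ ($w = 4 \cdot 2 = 8$)
$\left(w + G\right)^{2} = \left(8 - \frac{62}{13}\right)^{2} = \left(\frac{42}{13}\right)^{2} = \frac{1764}{169}$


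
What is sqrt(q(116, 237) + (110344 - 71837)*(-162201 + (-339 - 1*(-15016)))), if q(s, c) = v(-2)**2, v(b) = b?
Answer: 2*I*sqrt(1420176666) ≈ 75371.0*I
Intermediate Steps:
q(s, c) = 4 (q(s, c) = (-2)**2 = 4)
sqrt(q(116, 237) + (110344 - 71837)*(-162201 + (-339 - 1*(-15016)))) = sqrt(4 + (110344 - 71837)*(-162201 + (-339 - 1*(-15016)))) = sqrt(4 + 38507*(-162201 + (-339 + 15016))) = sqrt(4 + 38507*(-162201 + 14677)) = sqrt(4 + 38507*(-147524)) = sqrt(4 - 5680706668) = sqrt(-5680706664) = 2*I*sqrt(1420176666)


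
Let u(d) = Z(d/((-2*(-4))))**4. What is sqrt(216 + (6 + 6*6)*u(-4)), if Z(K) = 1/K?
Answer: 2*sqrt(222) ≈ 29.799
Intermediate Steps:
u(d) = 4096/d**4 (u(d) = (1/(d/((-2*(-4)))))**4 = (1/(d/8))**4 = (8/d)**4 = 4096/d**4)
sqrt(216 + (6 + 6*6)*u(-4)) = sqrt(216 + (6 + 6*6)*(4096/(-4)**4)) = sqrt(216 + (6 + 36)*(4096*(1/256))) = sqrt(216 + 42*16) = sqrt(216 + 672) = sqrt(888) = 2*sqrt(222)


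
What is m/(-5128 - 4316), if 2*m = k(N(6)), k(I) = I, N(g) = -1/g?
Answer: 1/113328 ≈ 8.8239e-6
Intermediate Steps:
m = -1/12 (m = (-1/6)/2 = (-1*1/6)/2 = (1/2)*(-1/6) = -1/12 ≈ -0.083333)
m/(-5128 - 4316) = -1/12/(-5128 - 4316) = -1/12/(-9444) = -1/9444*(-1/12) = 1/113328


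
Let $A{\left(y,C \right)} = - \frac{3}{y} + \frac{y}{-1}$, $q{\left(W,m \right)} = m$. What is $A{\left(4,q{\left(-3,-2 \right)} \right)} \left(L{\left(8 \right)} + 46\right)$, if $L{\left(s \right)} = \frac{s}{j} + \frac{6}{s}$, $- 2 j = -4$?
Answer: $- \frac{3857}{16} \approx -241.06$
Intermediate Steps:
$j = 2$ ($j = \left(- \frac{1}{2}\right) \left(-4\right) = 2$)
$L{\left(s \right)} = \frac{s}{2} + \frac{6}{s}$
$A{\left(y,C \right)} = - y - \frac{3}{y}$ ($A{\left(y,C \right)} = - \frac{3}{y} + y \left(-1\right) = - \frac{3}{y} - y = - y - \frac{3}{y}$)
$A{\left(4,q{\left(-3,-2 \right)} \right)} \left(L{\left(8 \right)} + 46\right) = \left(\left(-1\right) 4 - \frac{3}{4}\right) \left(\left(\frac{1}{2} \cdot 8 + \frac{6}{8}\right) + 46\right) = \left(-4 - \frac{3}{4}\right) \left(\left(4 + 6 \cdot \frac{1}{8}\right) + 46\right) = \left(-4 - \frac{3}{4}\right) \left(\left(4 + \frac{3}{4}\right) + 46\right) = - \frac{19 \left(\frac{19}{4} + 46\right)}{4} = \left(- \frac{19}{4}\right) \frac{203}{4} = - \frac{3857}{16}$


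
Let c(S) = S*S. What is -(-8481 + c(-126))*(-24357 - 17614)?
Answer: 310375545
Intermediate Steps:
c(S) = S**2
-(-8481 + c(-126))*(-24357 - 17614) = -(-8481 + (-126)**2)*(-24357 - 17614) = -(-8481 + 15876)*(-41971) = -7395*(-41971) = -1*(-310375545) = 310375545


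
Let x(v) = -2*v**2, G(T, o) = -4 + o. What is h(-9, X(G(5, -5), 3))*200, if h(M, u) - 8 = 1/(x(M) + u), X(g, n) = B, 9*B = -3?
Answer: 778600/487 ≈ 1598.8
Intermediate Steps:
B = -1/3 (B = (1/9)*(-3) = -1/3 ≈ -0.33333)
X(g, n) = -1/3
h(M, u) = 8 + 1/(u - 2*M**2) (h(M, u) = 8 + 1/(-2*M**2 + u) = 8 + 1/(u - 2*M**2))
h(-9, X(G(5, -5), 3))*200 = ((-1 - 8*(-1/3) + 16*(-9)**2)/(-1*(-1/3) + 2*(-9)**2))*200 = ((-1 + 8/3 + 16*81)/(1/3 + 2*81))*200 = ((-1 + 8/3 + 1296)/(1/3 + 162))*200 = ((3893/3)/(487/3))*200 = ((3/487)*(3893/3))*200 = (3893/487)*200 = 778600/487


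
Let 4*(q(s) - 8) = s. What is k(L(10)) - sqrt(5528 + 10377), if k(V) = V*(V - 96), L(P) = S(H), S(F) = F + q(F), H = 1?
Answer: -12839/16 - sqrt(15905) ≈ -928.55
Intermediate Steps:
q(s) = 8 + s/4
S(F) = 8 + 5*F/4 (S(F) = F + (8 + F/4) = 8 + 5*F/4)
L(P) = 37/4 (L(P) = 8 + (5/4)*1 = 8 + 5/4 = 37/4)
k(V) = V*(-96 + V)
k(L(10)) - sqrt(5528 + 10377) = 37*(-96 + 37/4)/4 - sqrt(5528 + 10377) = (37/4)*(-347/4) - sqrt(15905) = -12839/16 - sqrt(15905)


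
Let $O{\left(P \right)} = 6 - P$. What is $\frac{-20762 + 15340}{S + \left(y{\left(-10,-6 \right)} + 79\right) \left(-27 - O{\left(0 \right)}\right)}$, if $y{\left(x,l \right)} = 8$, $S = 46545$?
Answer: $- \frac{2711}{21837} \approx -0.12415$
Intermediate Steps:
$\frac{-20762 + 15340}{S + \left(y{\left(-10,-6 \right)} + 79\right) \left(-27 - O{\left(0 \right)}\right)} = \frac{-20762 + 15340}{46545 + \left(8 + 79\right) \left(-27 - \left(6 - 0\right)\right)} = - \frac{5422}{46545 + 87 \left(-27 - \left(6 + 0\right)\right)} = - \frac{5422}{46545 + 87 \left(-27 - 6\right)} = - \frac{5422}{46545 + 87 \left(-33\right)} = - \frac{5422}{46545 - 2871} = - \frac{5422}{43674} = \left(-5422\right) \frac{1}{43674} = - \frac{2711}{21837}$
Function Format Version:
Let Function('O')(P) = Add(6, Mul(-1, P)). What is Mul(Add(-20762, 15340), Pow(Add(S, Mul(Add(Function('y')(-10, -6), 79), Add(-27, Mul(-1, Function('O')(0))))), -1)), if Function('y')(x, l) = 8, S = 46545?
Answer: Rational(-2711, 21837) ≈ -0.12415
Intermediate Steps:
Mul(Add(-20762, 15340), Pow(Add(S, Mul(Add(Function('y')(-10, -6), 79), Add(-27, Mul(-1, Function('O')(0))))), -1)) = Mul(Add(-20762, 15340), Pow(Add(46545, Mul(Add(8, 79), Add(-27, Mul(-1, Add(6, Mul(-1, 0)))))), -1)) = Mul(-5422, Pow(Add(46545, Mul(87, Add(-27, Mul(-1, Add(6, 0))))), -1)) = Mul(-5422, Pow(Add(46545, Mul(87, Add(-27, Mul(-1, 6)))), -1)) = Mul(-5422, Pow(Add(46545, Mul(87, Add(-27, -6))), -1)) = Mul(-5422, Pow(Add(46545, Mul(87, -33)), -1)) = Mul(-5422, Pow(Add(46545, -2871), -1)) = Mul(-5422, Pow(43674, -1)) = Mul(-5422, Rational(1, 43674)) = Rational(-2711, 21837)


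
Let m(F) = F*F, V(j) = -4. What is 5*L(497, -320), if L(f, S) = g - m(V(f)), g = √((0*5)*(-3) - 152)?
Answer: -80 + 10*I*√38 ≈ -80.0 + 61.644*I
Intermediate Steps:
m(F) = F²
g = 2*I*√38 (g = √(0*(-3) - 152) = √(0 - 152) = √(-152) = 2*I*√38 ≈ 12.329*I)
L(f, S) = -16 + 2*I*√38 (L(f, S) = 2*I*√38 - 1*(-4)² = 2*I*√38 - 1*16 = 2*I*√38 - 16 = -16 + 2*I*√38)
5*L(497, -320) = 5*(-16 + 2*I*√38) = -80 + 10*I*√38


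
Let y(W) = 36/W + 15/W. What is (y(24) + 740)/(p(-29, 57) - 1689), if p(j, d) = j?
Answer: -5937/13744 ≈ -0.43197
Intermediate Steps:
y(W) = 51/W
(y(24) + 740)/(p(-29, 57) - 1689) = (51/24 + 740)/(-29 - 1689) = (51*(1/24) + 740)/(-1718) = (17/8 + 740)*(-1/1718) = (5937/8)*(-1/1718) = -5937/13744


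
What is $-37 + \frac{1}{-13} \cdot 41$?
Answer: $- \frac{522}{13} \approx -40.154$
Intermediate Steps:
$-37 + \frac{1}{-13} \cdot 41 = -37 - \frac{41}{13} = - \frac{522}{13}$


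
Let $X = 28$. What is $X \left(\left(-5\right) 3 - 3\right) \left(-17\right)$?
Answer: $8568$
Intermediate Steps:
$X \left(\left(-5\right) 3 - 3\right) \left(-17\right) = 28 \left(\left(-5\right) 3 - 3\right) \left(-17\right) = 28 \left(-15 - 3\right) \left(-17\right) = 28 \left(-18\right) \left(-17\right) = \left(-504\right) \left(-17\right) = 8568$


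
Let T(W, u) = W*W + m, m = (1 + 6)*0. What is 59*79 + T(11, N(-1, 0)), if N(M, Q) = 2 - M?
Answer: 4782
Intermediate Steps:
m = 0 (m = 7*0 = 0)
T(W, u) = W² (T(W, u) = W*W + 0 = W² + 0 = W²)
59*79 + T(11, N(-1, 0)) = 59*79 + 11² = 4661 + 121 = 4782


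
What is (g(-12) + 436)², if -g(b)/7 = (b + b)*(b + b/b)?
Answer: 1993744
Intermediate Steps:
g(b) = -14*b*(1 + b) (g(b) = -7*(b + b)*(b + b/b) = -7*2*b*(b + 1) = -7*2*b*(1 + b) = -14*b*(1 + b))
(g(-12) + 436)² = (-14*(-12)*(1 - 12) + 436)² = (-14*(-12)*(-11) + 436)² = (-1848 + 436)² = (-1412)² = 1993744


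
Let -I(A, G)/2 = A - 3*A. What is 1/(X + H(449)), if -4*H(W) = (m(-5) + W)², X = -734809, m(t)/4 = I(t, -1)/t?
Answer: -4/3155461 ≈ -1.2676e-6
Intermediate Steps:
I(A, G) = 4*A (I(A, G) = -2*(A - 3*A) = -(-4)*A = 4*A)
m(t) = 16 (m(t) = 4*((4*t)/t) = 4*4 = 16)
H(W) = -(16 + W)²/4
1/(X + H(449)) = 1/(-734809 - (16 + 449)²/4) = 1/(-734809 - ¼*465²) = 1/(-734809 - ¼*216225) = 1/(-734809 - 216225/4) = 1/(-3155461/4) = -4/3155461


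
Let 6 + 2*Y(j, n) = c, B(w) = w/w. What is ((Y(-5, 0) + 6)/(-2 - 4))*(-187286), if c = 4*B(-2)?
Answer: 468215/3 ≈ 1.5607e+5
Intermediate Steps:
B(w) = 1
c = 4 (c = 4*1 = 4)
Y(j, n) = -1 (Y(j, n) = -3 + (½)*4 = -3 + 2 = -1)
((Y(-5, 0) + 6)/(-2 - 4))*(-187286) = ((-1 + 6)/(-2 - 4))*(-187286) = (5/(-6))*(-187286) = (5*(-⅙))*(-187286) = -⅚*(-187286) = 468215/3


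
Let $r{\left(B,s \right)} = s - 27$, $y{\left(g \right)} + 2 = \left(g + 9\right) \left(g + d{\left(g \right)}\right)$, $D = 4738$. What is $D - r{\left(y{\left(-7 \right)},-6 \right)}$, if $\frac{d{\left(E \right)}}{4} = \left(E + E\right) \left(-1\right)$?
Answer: $4771$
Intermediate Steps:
$d{\left(E \right)} = - 8 E$ ($d{\left(E \right)} = 4 \left(E + E\right) \left(-1\right) = 4 \cdot 2 E \left(-1\right) = 4 \left(- 2 E\right) = - 8 E$)
$y{\left(g \right)} = -2 - 7 g \left(9 + g\right)$ ($y{\left(g \right)} = -2 + \left(g + 9\right) \left(g - 8 g\right) = -2 + \left(9 + g\right) \left(- 7 g\right) = -2 - 7 g \left(9 + g\right)$)
$r{\left(B,s \right)} = -27 + s$ ($r{\left(B,s \right)} = s - 27 = -27 + s$)
$D - r{\left(y{\left(-7 \right)},-6 \right)} = 4738 - \left(-27 - 6\right) = 4738 - -33 = 4738 + 33 = 4771$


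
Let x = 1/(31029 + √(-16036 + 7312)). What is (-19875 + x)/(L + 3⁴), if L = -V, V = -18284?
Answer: -6378600107782/5893986977075 - 2*I*√2181/17681960931225 ≈ -1.0822 - 5.2824e-12*I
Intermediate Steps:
L = 18284 (L = -1*(-18284) = 18284)
x = 1/(31029 + 2*I*√2181) (x = 1/(31029 + √(-8724)) = 1/(31029 + 2*I*√2181) ≈ 3.2228e-5 - 9.701e-8*I)
(-19875 + x)/(L + 3⁴) = (-19875 + (10343/320935855 - 2*I*√2181/962807565))/(18284 + 3⁴) = (-6378600107782/320935855 - 2*I*√2181/962807565)/(18284 + 81) = (-6378600107782/320935855 - 2*I*√2181/962807565)/18365 = (-6378600107782/320935855 - 2*I*√2181/962807565)*(1/18365) = -6378600107782/5893986977075 - 2*I*√2181/17681960931225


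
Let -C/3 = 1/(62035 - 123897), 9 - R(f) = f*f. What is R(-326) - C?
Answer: -6573889157/61862 ≈ -1.0627e+5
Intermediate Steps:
R(f) = 9 - f² (R(f) = 9 - f*f = 9 - f²)
C = 3/61862 (C = -3/(62035 - 123897) = -3/(-61862) = -3*(-1/61862) = 3/61862 ≈ 4.8495e-5)
R(-326) - C = (9 - 1*(-326)²) - 1*3/61862 = (9 - 1*106276) - 3/61862 = (9 - 106276) - 3/61862 = -106267 - 3/61862 = -6573889157/61862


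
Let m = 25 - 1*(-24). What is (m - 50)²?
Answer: 1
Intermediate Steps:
m = 49 (m = 25 + 24 = 49)
(m - 50)² = (49 - 50)² = (-1)² = 1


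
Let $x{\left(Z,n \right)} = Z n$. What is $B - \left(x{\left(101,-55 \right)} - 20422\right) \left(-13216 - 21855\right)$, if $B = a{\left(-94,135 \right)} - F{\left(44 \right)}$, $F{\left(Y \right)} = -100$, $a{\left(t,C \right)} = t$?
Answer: $-911039361$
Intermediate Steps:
$B = 6$ ($B = -94 - -100 = -94 + 100 = 6$)
$B - \left(x{\left(101,-55 \right)} - 20422\right) \left(-13216 - 21855\right) = 6 - \left(101 \left(-55\right) - 20422\right) \left(-13216 - 21855\right) = 6 - \left(-5555 - 20422\right) \left(-35071\right) = 6 - \left(-25977\right) \left(-35071\right) = 6 - 911039367 = -911039361$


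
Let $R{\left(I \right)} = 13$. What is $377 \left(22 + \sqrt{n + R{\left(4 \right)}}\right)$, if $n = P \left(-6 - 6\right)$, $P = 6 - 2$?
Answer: $8294 + 377 i \sqrt{35} \approx 8294.0 + 2230.4 i$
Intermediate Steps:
$P = 4$
$n = -48$ ($n = 4 \left(-6 - 6\right) = 4 \left(-12\right) = -48$)
$377 \left(22 + \sqrt{n + R{\left(4 \right)}}\right) = 377 \left(22 + \sqrt{-48 + 13}\right) = 377 \left(22 + \sqrt{-35}\right) = 377 \left(22 + i \sqrt{35}\right) = 8294 + 377 i \sqrt{35}$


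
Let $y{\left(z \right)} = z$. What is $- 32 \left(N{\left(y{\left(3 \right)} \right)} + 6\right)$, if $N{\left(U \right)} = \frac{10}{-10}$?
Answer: $-160$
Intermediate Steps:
$N{\left(U \right)} = -1$ ($N{\left(U \right)} = 10 \left(- \frac{1}{10}\right) = -1$)
$- 32 \left(N{\left(y{\left(3 \right)} \right)} + 6\right) = - 32 \left(-1 + 6\right) = \left(-32\right) 5 = -160$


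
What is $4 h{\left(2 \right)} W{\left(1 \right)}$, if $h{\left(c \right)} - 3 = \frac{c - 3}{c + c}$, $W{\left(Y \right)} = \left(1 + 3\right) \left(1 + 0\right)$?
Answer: $44$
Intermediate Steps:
$W{\left(Y \right)} = 4$ ($W{\left(Y \right)} = 4 \cdot 1 = 4$)
$h{\left(c \right)} = 3 + \frac{-3 + c}{2 c}$ ($h{\left(c \right)} = 3 + \frac{c - 3}{c + c} = 3 + \frac{-3 + c}{2 c}$)
$4 h{\left(2 \right)} W{\left(1 \right)} = 4 \frac{-3 + 7 \cdot 2}{2 \cdot 2} \cdot 4 = 4 \cdot \frac{1}{2} \cdot \frac{1}{2} \left(-3 + 14\right) 4 = 4 \cdot \frac{1}{2} \cdot \frac{1}{2} \cdot 11 \cdot 4 = 4 \cdot \frac{11}{4} \cdot 4 = 11 \cdot 4 = 44$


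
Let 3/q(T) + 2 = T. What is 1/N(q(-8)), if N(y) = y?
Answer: -10/3 ≈ -3.3333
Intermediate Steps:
q(T) = 3/(-2 + T)
1/N(q(-8)) = 1/(3/(-2 - 8)) = 1/(3/(-10)) = 1/(3*(-⅒)) = 1/(-3/10) = -10/3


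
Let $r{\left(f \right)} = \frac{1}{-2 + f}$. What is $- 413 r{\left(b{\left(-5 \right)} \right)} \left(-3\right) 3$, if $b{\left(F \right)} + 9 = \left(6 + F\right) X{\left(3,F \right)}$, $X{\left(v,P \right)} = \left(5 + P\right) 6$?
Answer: $- \frac{3717}{11} \approx -337.91$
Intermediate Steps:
$X{\left(v,P \right)} = 30 + 6 P$
$b{\left(F \right)} = -9 + \left(6 + F\right) \left(30 + 6 F\right)$
$- 413 r{\left(b{\left(-5 \right)} \right)} \left(-3\right) 3 = - 413 \frac{1}{-2 + \left(171 + 6 \left(-5\right)^{2} + 66 \left(-5\right)\right)} \left(-3\right) 3 = - 413 \frac{1}{-2 + \left(171 + 6 \cdot 25 - 330\right)} \left(-3\right) 3 = - 413 \frac{1}{-2 + \left(171 + 150 - 330\right)} \left(-3\right) 3 = - 413 \frac{1}{-2 - 9} \left(-3\right) 3 = - 413 \frac{1}{-11} \left(-3\right) 3 = - 413 \left(- \frac{1}{11}\right) \left(-3\right) 3 = - 413 \cdot \frac{3}{11} \cdot 3 = \left(-413\right) \frac{9}{11} = - \frac{3717}{11}$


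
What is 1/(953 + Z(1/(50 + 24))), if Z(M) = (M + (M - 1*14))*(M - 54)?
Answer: 2738/4674729 ≈ 0.00058570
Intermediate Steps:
Z(M) = (-54 + M)*(-14 + 2*M) (Z(M) = (M + (M - 14))*(-54 + M) = (M + (-14 + M))*(-54 + M) = (-14 + 2*M)*(-54 + M) = (-54 + M)*(-14 + 2*M))
1/(953 + Z(1/(50 + 24))) = 1/(953 + (756 - 122/(50 + 24) + 2*(1/(50 + 24))**2)) = 1/(953 + (756 - 122/74 + 2*(1/74)**2)) = 1/(953 + (756 - 122*1/74 + 2*(1/74)**2)) = 1/(953 + (756 - 61/37 + 2*(1/5476))) = 1/(953 + (756 - 61/37 + 1/2738)) = 1/(953 + 2065415/2738) = 1/(4674729/2738) = 2738/4674729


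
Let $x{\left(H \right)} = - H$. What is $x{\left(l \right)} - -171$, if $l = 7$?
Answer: $164$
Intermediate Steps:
$x{\left(l \right)} - -171 = \left(-1\right) 7 - -171 = -7 + 171 = 164$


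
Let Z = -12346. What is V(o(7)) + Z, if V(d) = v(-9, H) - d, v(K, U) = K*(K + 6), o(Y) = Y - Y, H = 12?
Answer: -12319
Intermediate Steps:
o(Y) = 0
v(K, U) = K*(6 + K)
V(d) = 27 - d (V(d) = -9*(6 - 9) - d = -9*(-3) - d = 27 - d)
V(o(7)) + Z = (27 - 1*0) - 12346 = (27 + 0) - 12346 = 27 - 12346 = -12319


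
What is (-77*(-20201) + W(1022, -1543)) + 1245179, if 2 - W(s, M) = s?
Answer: 2799636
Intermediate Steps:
W(s, M) = 2 - s
(-77*(-20201) + W(1022, -1543)) + 1245179 = (-77*(-20201) + (2 - 1*1022)) + 1245179 = (1555477 + (2 - 1022)) + 1245179 = (1555477 - 1020) + 1245179 = 1554457 + 1245179 = 2799636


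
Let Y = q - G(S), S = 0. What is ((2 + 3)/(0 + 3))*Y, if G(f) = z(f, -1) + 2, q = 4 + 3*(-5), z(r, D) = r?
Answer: -65/3 ≈ -21.667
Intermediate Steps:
q = -11 (q = 4 - 15 = -11)
G(f) = 2 + f (G(f) = f + 2 = 2 + f)
Y = -13 (Y = -11 - (2 + 0) = -11 - 1*2 = -11 - 2 = -13)
((2 + 3)/(0 + 3))*Y = ((2 + 3)/(0 + 3))*(-13) = (5/3)*(-13) = -65/3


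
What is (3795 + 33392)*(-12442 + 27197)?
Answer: 548694185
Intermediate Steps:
(3795 + 33392)*(-12442 + 27197) = 37187*14755 = 548694185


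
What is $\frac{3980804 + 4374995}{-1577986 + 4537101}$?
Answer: $\frac{8355799}{2959115} \approx 2.8237$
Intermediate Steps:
$\frac{3980804 + 4374995}{-1577986 + 4537101} = \frac{8355799}{2959115}$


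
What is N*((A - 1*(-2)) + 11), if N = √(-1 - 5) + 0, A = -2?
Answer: 11*I*√6 ≈ 26.944*I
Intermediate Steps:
N = I*√6 (N = √(-6) + 0 = I*√6 + 0 = I*√6 ≈ 2.4495*I)
N*((A - 1*(-2)) + 11) = (I*√6)*((-2 - 1*(-2)) + 11) = (I*√6)*((-2 + 2) + 11) = (I*√6)*(0 + 11) = (I*√6)*11 = 11*I*√6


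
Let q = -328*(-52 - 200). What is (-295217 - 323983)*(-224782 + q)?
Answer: 88004419200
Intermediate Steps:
q = 82656 (q = -328*(-252) = 82656)
(-295217 - 323983)*(-224782 + q) = (-295217 - 323983)*(-224782 + 82656) = -619200*(-142126) = 88004419200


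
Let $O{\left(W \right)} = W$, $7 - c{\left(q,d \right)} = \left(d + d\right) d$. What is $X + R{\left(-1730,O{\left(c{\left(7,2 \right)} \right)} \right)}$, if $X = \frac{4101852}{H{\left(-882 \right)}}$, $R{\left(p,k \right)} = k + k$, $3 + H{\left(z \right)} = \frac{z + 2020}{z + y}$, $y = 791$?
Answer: $- \frac{373271354}{1411} \approx -2.6454 \cdot 10^{5}$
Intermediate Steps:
$c{\left(q,d \right)} = 7 - 2 d^{2}$ ($c{\left(q,d \right)} = 7 - \left(d + d\right) d = 7 - 2 d d = 7 - 2 d^{2}$)
$H{\left(z \right)} = -3 + \frac{2020 + z}{791 + z}$ ($H{\left(z \right)} = -3 + \frac{z + 2020}{z + 791} = -3 + \frac{2020 + z}{791 + z}$)
$R{\left(p,k \right)} = 2 k$
$X = - \frac{373268532}{1411}$ ($X = \frac{4101852}{\frac{1}{791 - 882} \left(-353 - -1764\right)} = \frac{4101852}{\frac{1}{-91} \left(-353 + 1764\right)} = \frac{4101852}{\left(- \frac{1}{91}\right) 1411} = \frac{4101852}{- \frac{1411}{91}} = 4101852 \left(- \frac{91}{1411}\right) = - \frac{373268532}{1411} \approx -2.6454 \cdot 10^{5}$)
$X + R{\left(-1730,O{\left(c{\left(7,2 \right)} \right)} \right)} = - \frac{373268532}{1411} + 2 \left(7 - 2 \cdot 2^{2}\right) = - \frac{373268532}{1411} + 2 \left(7 - 8\right) = - \frac{373268532}{1411} + 2 \left(-1\right) = - \frac{373268532}{1411} - 2 = - \frac{373271354}{1411}$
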